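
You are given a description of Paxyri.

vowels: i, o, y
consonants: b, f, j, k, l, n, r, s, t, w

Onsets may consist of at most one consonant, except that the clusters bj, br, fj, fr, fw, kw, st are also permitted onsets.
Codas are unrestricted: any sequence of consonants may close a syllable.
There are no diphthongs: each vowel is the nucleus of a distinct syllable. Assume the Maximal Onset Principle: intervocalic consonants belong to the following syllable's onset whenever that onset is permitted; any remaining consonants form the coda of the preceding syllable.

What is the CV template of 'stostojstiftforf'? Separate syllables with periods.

Vowels present: o, o, i, o; each is a nucleus, giving 4 syllables.
σ1/σ2 boundary: /st/ — entire cluster is a permitted onset → onset /st/, coda ∅.
σ2/σ3 boundary: /jst/ — longest licit onset from the right is /st/, leaving /j/ as coda.
σ3/σ4 boundary: cluster /ftf/ — the longest permitted-onset suffix is /f/; onset = /f/, preceding coda = /ft/.
So the parse is sto.stoj.stift.forf.
Mapping each syllable to C/V: /sto/ → CCV, /stoj/ → CCVC, /stift/ → CCVCC, /forf/ → CVCC.

CCV.CCVC.CCVCC.CVCC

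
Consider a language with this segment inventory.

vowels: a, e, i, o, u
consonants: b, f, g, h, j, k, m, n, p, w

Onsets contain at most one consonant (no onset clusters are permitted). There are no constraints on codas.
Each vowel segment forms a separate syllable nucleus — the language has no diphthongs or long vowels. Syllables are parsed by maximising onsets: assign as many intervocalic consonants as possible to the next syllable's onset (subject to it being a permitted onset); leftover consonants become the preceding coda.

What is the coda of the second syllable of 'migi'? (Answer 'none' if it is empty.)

none

The vowels are i, i — 2 nuclei, so 2 syllables.
Between /i/ (V1) and /i/ (V2): just /g/ — single C goes to the following onset.
So the parse is mi.gi.
Syllable 2 is /gi/: onset /g/, nucleus /i/, coda ∅.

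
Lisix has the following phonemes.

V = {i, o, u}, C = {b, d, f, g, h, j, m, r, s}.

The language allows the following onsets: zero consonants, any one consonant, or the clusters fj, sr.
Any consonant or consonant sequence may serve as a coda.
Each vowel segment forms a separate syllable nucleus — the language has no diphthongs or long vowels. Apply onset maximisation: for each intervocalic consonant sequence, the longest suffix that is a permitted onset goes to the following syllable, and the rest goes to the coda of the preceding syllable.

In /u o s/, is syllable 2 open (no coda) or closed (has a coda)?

The vowels are u, o — 2 nuclei, so 2 syllables.
/u…o/ gap (V1→V2): hiatus — the boundary sits between the two vowels.
Result: u.os.
Syllable 2 is /os/ with coda /s/, so it is closed.

closed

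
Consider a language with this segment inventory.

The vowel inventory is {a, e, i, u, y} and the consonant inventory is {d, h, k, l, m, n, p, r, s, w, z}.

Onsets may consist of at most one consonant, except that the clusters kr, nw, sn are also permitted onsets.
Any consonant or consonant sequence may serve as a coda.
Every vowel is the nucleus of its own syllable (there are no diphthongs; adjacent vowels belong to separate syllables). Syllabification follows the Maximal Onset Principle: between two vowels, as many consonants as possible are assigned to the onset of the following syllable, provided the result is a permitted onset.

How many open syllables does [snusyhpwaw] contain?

The vowels are u, y, a — 3 nuclei, so 3 syllables.
Between /u/ (V1) and /y/ (V2): /s/ is a single consonant, so it becomes the next onset.
Between /y/ (V2) and /a/ (V3): /hpw/ — longest licit onset from the right is /w/, leaving /hp/ as coda.
Syllabification: snu.syhp.waw.
Classifying each syllable: /snu/ (open), /syhp/ (closed), /waw/ (closed).
Open syllables: 1.

1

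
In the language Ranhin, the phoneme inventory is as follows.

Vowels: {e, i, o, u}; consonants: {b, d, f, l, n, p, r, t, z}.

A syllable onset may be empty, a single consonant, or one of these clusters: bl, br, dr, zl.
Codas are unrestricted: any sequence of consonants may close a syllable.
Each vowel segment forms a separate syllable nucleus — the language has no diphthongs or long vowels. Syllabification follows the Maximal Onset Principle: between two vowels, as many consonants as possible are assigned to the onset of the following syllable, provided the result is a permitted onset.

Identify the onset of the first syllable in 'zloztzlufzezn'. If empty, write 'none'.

The vowels are o, u, e — 3 nuclei, so 3 syllables.
σ1/σ2 boundary: /ztzl/ splits as /zt/ + /zl/ (/zl/ is the longest suffix that is a licit onset).
σ2/σ3 boundary: /fz/; trying suffixes from longest down, /z/ is the first permitted one, so coda /f/ | onset /z/.
So the parse is zlozt.zluf.zezn.
Syllable 1 is /zlozt/: onset /zl/, nucleus /o/, coda /zt/.

zl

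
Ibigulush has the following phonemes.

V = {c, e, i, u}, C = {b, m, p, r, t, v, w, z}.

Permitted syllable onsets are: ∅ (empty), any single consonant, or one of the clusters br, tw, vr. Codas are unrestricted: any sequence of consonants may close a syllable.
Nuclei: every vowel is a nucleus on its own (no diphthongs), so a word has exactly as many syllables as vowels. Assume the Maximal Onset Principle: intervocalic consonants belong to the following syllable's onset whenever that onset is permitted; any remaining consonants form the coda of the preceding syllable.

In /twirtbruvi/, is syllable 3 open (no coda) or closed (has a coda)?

The vowels are i, u, i — 3 nuclei, so 3 syllables.
/i…u/ gap (V1→V2): /rtbr/ splits as /rt/ + /br/ (/br/ is the longest suffix that is a licit onset).
/u…i/ gap (V2→V3): /v/ is a single consonant, so it becomes the next onset.
Syllabification: twirt.bru.vi.
Syllable 3 is /vi/; it ends in its nucleus with no coda, so it is open.

open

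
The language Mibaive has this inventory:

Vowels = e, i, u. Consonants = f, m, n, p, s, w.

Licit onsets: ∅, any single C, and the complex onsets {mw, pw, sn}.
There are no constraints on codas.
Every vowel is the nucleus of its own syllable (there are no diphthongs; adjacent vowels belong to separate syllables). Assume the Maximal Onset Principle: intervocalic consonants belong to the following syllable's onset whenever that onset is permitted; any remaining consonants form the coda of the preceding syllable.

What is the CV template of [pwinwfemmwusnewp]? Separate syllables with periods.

The vowels are i, e, u, e — 4 nuclei, so 4 syllables.
Between /i/ (V1) and /e/ (V2): /nwf/ — longest licit onset from the right is /f/, leaving /nw/ as coda.
Between /e/ (V2) and /u/ (V3): /mmw/; trying suffixes from longest down, /mw/ is the first permitted one, so coda /m/ | onset /mw/.
Between /u/ (V3) and /e/ (V4): cluster /sn/ — /sn/ is itself a permitted onset, so the whole cluster goes right; preceding coda = ∅.
Putting it together: pwinw.fem.mwu.snewp.
Mapping each syllable to C/V: /pwinw/ → CCVCC, /fem/ → CVC, /mwu/ → CCV, /snewp/ → CCVCC.

CCVCC.CVC.CCV.CCVCC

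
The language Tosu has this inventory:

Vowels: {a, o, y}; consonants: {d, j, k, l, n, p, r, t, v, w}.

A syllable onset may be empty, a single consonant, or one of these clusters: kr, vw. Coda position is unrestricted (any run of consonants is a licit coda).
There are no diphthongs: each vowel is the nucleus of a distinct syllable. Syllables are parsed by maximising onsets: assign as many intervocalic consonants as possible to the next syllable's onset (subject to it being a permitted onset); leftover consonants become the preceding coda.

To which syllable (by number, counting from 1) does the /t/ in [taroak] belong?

1

Nuclei (vowels): a, o, a → 3 syllables.
Between /a/ (V1) and /o/ (V2): /r/ → onset of the next syllable (single consonants are always licit onsets).
Between /o/ (V2) and /a/ (V3): hiatus — the boundary sits between the two vowels.
Result: ta.ro.ak.
The /t/ is in the onset of syllable 1 (/ta/).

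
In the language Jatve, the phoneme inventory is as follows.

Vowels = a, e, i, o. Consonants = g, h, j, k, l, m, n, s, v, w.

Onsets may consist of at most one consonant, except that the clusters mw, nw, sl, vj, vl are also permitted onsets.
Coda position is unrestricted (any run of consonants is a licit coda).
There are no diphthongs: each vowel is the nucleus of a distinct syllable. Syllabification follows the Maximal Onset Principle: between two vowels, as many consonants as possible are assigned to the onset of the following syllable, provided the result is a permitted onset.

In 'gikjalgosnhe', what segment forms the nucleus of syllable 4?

e

Nuclei (vowels): i, a, o, e → 4 syllables.
The fourth nucleus (vowel 4 from the left) is /e/.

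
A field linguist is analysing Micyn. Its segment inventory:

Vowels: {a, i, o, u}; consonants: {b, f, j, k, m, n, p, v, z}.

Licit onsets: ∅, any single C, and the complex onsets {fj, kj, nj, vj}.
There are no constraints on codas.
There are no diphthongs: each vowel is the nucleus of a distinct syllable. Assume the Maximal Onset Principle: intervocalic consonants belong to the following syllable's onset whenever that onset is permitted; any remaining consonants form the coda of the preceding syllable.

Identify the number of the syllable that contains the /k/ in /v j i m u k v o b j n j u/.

The vowels are i, u, o, u — 4 nuclei, so 4 syllables.
σ1/σ2 boundary: just /m/ — single C goes to the following onset.
σ2/σ3 boundary: /kv/ splits as /k/ + /v/ (/v/ is the longest suffix that is a licit onset).
σ3/σ4 boundary: /bjnj/ — longest licit onset from the right is /nj/, leaving /bj/ as coda.
Syllabification: vji.muk.vobj.nju.
The /k/ is in the coda of syllable 2 (/muk/).

2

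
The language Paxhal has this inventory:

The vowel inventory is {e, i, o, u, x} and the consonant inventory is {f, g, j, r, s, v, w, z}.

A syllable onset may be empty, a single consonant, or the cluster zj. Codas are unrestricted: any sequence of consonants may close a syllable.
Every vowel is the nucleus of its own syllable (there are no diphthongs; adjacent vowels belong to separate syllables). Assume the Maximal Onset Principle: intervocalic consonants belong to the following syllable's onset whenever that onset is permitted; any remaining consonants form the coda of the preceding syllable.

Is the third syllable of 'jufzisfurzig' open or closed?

closed

The vowels are u, i, u, i — 4 nuclei, so 4 syllables.
/u…i/ gap (V1→V2): cluster /fz/ — the longest permitted-onset suffix is /z/; onset = /z/, preceding coda = /f/.
/i…u/ gap (V2→V3): /sf/ — longest licit onset from the right is /f/, leaving /s/ as coda.
/u…i/ gap (V3→V4): /rz/ splits as /r/ + /z/ (/z/ is the longest suffix that is a licit onset).
Result: juf.zis.fur.zig.
Syllable 3 is /fur/ with coda /r/, so it is closed.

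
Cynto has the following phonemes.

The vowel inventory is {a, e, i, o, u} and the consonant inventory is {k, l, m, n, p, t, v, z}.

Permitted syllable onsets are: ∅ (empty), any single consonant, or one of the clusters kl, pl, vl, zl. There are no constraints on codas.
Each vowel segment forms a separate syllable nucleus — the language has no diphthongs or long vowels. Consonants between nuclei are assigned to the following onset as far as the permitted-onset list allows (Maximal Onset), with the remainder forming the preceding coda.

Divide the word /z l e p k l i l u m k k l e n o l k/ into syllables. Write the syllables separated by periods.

zlep.kli.lumk.kle.nolk

The vowels are e, i, u, e, o — 5 nuclei, so 5 syllables.
V1 /e/ – V2 /i/: /pkl/ splits as /p/ + /kl/ (/kl/ is the longest suffix that is a licit onset).
V2 /i/ – V3 /u/: /l/ → onset of the next syllable (single consonants are always licit onsets).
V3 /u/ – V4 /e/: cluster /mkkl/ — the longest permitted-onset suffix is /kl/; onset = /kl/, preceding coda = /mk/.
V4 /e/ – V5 /o/: /n/ is a single consonant, so it becomes the next onset.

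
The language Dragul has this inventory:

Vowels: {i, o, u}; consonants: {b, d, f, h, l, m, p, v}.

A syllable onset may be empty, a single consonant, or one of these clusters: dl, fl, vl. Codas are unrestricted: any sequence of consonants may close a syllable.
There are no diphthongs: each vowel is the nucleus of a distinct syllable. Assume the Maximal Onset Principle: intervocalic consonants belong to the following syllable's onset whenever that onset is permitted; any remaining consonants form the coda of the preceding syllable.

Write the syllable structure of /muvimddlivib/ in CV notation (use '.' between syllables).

Vowels present: u, i, i, i; each is a nucleus, giving 4 syllables.
σ1/σ2 boundary: /v/ is a single consonant, so it becomes the next onset.
σ2/σ3 boundary: /mddl/ splits as /md/ + /dl/ (/dl/ is the longest suffix that is a licit onset).
σ3/σ4 boundary: /v/ is a single consonant, so it becomes the next onset.
Result: mu.vimd.dli.vib.
Mapping each syllable to C/V: /mu/ → CV, /vimd/ → CVCC, /dli/ → CCV, /vib/ → CVC.

CV.CVCC.CCV.CVC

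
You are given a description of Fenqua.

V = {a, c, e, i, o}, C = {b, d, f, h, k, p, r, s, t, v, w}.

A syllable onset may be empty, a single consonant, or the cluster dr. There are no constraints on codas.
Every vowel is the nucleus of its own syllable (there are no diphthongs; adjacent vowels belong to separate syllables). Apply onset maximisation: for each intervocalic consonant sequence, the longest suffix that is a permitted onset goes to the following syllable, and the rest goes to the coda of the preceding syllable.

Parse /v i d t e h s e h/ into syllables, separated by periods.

Vowels present: i, e, e; each is a nucleus, giving 3 syllables.
V1 /i/ – V2 /e/: /dt/ splits as /d/ + /t/ (/t/ is the longest suffix that is a licit onset).
V2 /e/ – V3 /e/: cluster /hs/ — the longest permitted-onset suffix is /s/; onset = /s/, preceding coda = /h/.

vid.teh.seh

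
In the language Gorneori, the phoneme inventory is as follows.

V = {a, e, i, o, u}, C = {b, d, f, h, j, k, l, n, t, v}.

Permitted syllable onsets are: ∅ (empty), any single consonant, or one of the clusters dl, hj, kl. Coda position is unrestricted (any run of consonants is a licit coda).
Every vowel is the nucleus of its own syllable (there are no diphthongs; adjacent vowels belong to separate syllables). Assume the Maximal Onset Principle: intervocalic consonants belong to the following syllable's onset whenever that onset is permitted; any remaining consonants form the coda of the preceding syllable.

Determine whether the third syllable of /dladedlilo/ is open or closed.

open

Vowels present: a, e, i, o; each is a nucleus, giving 4 syllables.
Between /a/ (V1) and /e/ (V2): /d/ is a single consonant, so it becomes the next onset.
Between /e/ (V2) and /i/ (V3): /dl/ is a licit onset in full, so it all attaches to the next syllable.
Between /i/ (V3) and /o/ (V4): /l/ is a single consonant, so it becomes the next onset.
Putting it together: dla.de.dli.lo.
Syllable 3 is /dli/; it ends in its nucleus with no coda, so it is open.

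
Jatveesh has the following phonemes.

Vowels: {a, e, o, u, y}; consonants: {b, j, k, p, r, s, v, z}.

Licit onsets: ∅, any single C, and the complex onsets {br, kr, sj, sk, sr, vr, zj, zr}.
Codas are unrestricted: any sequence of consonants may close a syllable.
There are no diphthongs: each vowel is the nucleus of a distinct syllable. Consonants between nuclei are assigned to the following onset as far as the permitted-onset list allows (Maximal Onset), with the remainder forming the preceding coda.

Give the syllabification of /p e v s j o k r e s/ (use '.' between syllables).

pev.sjo.kres

The vowels are e, o, e — 3 nuclei, so 3 syllables.
σ1/σ2 boundary: cluster /vsj/ — the longest permitted-onset suffix is /sj/; onset = /sj/, preceding coda = /v/.
σ2/σ3 boundary: /kr/ is a licit onset in full, so it all attaches to the next syllable.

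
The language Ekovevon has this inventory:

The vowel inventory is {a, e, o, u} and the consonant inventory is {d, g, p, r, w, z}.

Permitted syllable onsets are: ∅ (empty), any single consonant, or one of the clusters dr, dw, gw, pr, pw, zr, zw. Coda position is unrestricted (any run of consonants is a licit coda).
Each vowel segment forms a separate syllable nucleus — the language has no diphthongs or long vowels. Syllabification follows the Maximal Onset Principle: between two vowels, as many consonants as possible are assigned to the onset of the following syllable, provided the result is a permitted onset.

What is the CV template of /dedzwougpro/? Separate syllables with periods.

CVC.CCV.VC.CCV

The vowels are e, o, u, o — 4 nuclei, so 4 syllables.
Between /e/ (V1) and /o/ (V2): /dzw/ splits as /d/ + /zw/ (/zw/ is the longest suffix that is a licit onset).
Between /o/ (V2) and /u/ (V3): no consonants, so the boundary falls immediately after /o/.
Between /u/ (V3) and /o/ (V4): /gpr/ splits as /g/ + /pr/ (/pr/ is the longest suffix that is a licit onset).
Syllabification: ded.zwo.ug.pro.
Mapping each syllable to C/V: /ded/ → CVC, /zwo/ → CCV, /ug/ → VC, /pro/ → CCV.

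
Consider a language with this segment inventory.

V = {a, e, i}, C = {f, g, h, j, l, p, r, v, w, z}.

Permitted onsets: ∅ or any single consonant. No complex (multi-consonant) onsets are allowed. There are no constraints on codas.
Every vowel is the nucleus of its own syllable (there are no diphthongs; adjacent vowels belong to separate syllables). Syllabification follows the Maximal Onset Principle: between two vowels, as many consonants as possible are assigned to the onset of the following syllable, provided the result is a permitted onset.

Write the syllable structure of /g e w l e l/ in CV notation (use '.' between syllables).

CVC.CVC

Nuclei (vowels): e, e → 2 syllables.
/e…e/ gap (V1→V2): /wl/; trying suffixes from longest down, /l/ is the first permitted one, so coda /w/ | onset /l/.
Putting it together: gew.lel.
Mapping each syllable to C/V: /gew/ → CVC, /lel/ → CVC.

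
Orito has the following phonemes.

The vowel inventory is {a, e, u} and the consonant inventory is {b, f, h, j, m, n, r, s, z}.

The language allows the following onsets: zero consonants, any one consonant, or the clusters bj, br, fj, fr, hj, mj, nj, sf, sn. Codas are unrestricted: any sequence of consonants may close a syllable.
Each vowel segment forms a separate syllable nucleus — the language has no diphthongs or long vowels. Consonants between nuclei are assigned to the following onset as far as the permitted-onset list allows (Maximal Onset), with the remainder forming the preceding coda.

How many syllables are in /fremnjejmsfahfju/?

4

Vowels present: e, e, a, u; each is a nucleus, giving 4 syllables.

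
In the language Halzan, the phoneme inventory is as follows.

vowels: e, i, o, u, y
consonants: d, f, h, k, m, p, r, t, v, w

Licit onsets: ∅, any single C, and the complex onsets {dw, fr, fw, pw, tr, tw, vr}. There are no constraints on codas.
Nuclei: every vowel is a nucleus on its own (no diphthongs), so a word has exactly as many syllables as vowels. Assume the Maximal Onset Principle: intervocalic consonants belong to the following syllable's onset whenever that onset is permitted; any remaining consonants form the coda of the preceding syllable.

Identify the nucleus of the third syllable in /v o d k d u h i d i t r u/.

i

Nuclei (vowels): o, u, i, i, u → 5 syllables.
The third nucleus (vowel 3 from the left) is /i/.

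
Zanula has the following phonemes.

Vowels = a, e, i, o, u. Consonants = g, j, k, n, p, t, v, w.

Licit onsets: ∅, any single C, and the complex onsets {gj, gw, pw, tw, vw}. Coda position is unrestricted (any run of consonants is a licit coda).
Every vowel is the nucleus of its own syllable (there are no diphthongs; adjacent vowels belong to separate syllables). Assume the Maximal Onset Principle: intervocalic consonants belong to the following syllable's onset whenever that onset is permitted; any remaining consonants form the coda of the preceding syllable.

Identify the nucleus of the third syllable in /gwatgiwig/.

i

Vowels present: a, i, i; each is a nucleus, giving 3 syllables.
The third nucleus (vowel 3 from the left) is /i/.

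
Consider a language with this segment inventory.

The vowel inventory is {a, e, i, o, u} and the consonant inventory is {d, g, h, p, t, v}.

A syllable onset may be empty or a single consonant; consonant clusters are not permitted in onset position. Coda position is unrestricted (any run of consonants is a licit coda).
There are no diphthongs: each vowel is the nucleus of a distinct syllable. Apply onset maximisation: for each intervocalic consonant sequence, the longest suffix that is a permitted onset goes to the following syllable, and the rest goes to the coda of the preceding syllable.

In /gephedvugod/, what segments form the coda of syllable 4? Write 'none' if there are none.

Vowels present: e, e, u, o; each is a nucleus, giving 4 syllables.
Between /e/ (V1) and /e/ (V2): cluster /ph/ — the longest permitted-onset suffix is /h/; onset = /h/, preceding coda = /p/.
Between /e/ (V2) and /u/ (V3): /dv/ — longest licit onset from the right is /v/, leaving /d/ as coda.
Between /u/ (V3) and /o/ (V4): just /g/ — single C goes to the following onset.
Putting it together: gep.hed.vu.god.
Syllable 4 is /god/: onset /g/, nucleus /o/, coda /d/.

d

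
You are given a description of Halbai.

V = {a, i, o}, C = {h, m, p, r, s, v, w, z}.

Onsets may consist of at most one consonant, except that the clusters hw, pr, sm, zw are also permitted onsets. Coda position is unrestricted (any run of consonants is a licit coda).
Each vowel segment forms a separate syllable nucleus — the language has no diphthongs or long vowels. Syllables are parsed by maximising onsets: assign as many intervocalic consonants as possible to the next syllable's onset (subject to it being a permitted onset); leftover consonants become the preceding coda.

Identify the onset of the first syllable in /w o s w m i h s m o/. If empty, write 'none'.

Nuclei (vowels): o, i, o → 3 syllables.
/o…i/ gap (V1→V2): /swm/ — longest licit onset from the right is /m/, leaving /sw/ as coda.
/i…o/ gap (V2→V3): cluster /hsm/ — the longest permitted-onset suffix is /sm/; onset = /sm/, preceding coda = /h/.
Putting it together: wosw.mih.smo.
Syllable 1 is /wosw/: onset /w/, nucleus /o/, coda /sw/.

w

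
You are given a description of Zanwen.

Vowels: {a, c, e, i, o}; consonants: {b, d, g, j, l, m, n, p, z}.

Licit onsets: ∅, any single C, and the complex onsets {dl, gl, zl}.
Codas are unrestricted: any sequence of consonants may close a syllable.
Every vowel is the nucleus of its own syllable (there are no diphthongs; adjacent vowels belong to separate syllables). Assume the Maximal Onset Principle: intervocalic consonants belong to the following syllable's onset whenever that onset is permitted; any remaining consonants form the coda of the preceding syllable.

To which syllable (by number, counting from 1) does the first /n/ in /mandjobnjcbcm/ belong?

Vowels present: a, o, c, c; each is a nucleus, giving 4 syllables.
V1 /a/ – V2 /o/: /ndj/ splits as /nd/ + /j/ (/j/ is the longest suffix that is a licit onset).
V2 /o/ – V3 /c/: /bnj/ — longest licit onset from the right is /j/, leaving /bn/ as coda.
V3 /c/ – V4 /c/: just /b/ — single C goes to the following onset.
Result: mand.jobn.jc.bcm.
The first /n/ is in the coda of syllable 1 (/mand/).

1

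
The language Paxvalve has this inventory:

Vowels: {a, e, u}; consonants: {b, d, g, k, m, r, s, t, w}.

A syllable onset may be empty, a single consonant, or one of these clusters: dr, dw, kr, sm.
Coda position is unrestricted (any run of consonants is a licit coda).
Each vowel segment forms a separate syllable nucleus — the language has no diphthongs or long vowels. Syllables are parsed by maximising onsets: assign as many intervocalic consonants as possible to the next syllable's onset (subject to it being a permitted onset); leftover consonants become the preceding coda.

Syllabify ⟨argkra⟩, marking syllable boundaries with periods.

Nuclei (vowels): a, a → 2 syllables.
σ1/σ2 boundary: /rgkr/ splits as /rg/ + /kr/ (/kr/ is the longest suffix that is a licit onset).

arg.kra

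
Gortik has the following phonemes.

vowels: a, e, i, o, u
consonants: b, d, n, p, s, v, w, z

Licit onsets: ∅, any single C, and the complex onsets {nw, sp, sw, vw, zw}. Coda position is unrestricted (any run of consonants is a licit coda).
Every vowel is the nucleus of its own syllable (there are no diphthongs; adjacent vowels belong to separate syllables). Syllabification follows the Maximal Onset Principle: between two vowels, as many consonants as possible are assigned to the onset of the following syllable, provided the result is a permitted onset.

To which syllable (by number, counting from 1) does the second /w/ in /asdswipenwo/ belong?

Vowels present: a, i, e, o; each is a nucleus, giving 4 syllables.
/a…i/ gap (V1→V2): cluster /sdsw/ — the longest permitted-onset suffix is /sw/; onset = /sw/, preceding coda = /sd/.
/i…e/ gap (V2→V3): /p/ → onset of the next syllable (single consonants are always licit onsets).
/e…o/ gap (V3→V4): /nw/ — entire cluster is a permitted onset → onset /nw/, coda ∅.
Result: asd.swi.pe.nwo.
The second /w/ is in the onset of syllable 4 (/nwo/).

4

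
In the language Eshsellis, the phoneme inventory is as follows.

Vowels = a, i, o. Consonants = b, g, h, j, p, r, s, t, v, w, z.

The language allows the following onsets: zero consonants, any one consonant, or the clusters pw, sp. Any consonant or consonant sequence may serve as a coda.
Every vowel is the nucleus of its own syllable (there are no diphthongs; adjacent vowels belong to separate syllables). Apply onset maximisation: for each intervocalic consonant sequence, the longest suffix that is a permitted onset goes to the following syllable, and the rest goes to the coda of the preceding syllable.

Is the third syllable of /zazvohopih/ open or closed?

open

Nuclei (vowels): a, o, o, i → 4 syllables.
Between /a/ (V1) and /o/ (V2): /zv/ splits as /z/ + /v/ (/v/ is the longest suffix that is a licit onset).
Between /o/ (V2) and /o/ (V3): /h/ is a single consonant, so it becomes the next onset.
Between /o/ (V3) and /i/ (V4): just /p/ — single C goes to the following onset.
Putting it together: zaz.vo.ho.pih.
Syllable 3 is /ho/; it ends in its nucleus with no coda, so it is open.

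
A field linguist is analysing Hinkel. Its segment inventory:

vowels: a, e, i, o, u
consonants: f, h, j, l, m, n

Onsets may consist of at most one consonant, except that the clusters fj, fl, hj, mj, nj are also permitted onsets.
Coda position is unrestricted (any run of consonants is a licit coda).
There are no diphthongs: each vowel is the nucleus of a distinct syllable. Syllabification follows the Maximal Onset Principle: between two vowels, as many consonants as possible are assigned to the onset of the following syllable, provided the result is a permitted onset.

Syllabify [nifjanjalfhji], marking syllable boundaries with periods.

Vowels present: i, a, a, i; each is a nucleus, giving 4 syllables.
/i…a/ gap (V1→V2): /fj/ is a licit onset in full, so it all attaches to the next syllable.
/a…a/ gap (V2→V3): /nj/ — entire cluster is a permitted onset → onset /nj/, coda ∅.
/a…i/ gap (V3→V4): /lfhj/; trying suffixes from longest down, /hj/ is the first permitted one, so coda /lf/ | onset /hj/.

ni.fja.njalf.hji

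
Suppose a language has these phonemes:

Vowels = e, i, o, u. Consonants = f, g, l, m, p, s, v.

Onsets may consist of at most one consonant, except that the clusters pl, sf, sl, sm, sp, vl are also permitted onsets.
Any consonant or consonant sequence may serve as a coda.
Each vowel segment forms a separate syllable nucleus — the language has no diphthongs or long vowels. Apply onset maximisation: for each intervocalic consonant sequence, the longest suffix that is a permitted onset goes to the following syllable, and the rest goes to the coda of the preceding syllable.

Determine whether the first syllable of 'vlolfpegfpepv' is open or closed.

Vowels present: o, e, e; each is a nucleus, giving 3 syllables.
V1 /o/ – V2 /e/: cluster /lfp/ — the longest permitted-onset suffix is /p/; onset = /p/, preceding coda = /lf/.
V2 /e/ – V3 /e/: /gfp/; trying suffixes from longest down, /p/ is the first permitted one, so coda /gf/ | onset /p/.
Putting it together: vlolf.pegf.pepv.
Syllable 1 is /vlolf/ with coda /lf/, so it is closed.

closed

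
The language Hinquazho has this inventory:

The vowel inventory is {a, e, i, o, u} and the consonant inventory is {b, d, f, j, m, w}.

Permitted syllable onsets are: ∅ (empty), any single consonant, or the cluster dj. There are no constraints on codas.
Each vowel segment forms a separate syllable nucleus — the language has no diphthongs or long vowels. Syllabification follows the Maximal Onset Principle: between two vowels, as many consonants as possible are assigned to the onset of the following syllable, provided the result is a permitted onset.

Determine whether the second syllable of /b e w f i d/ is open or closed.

closed

Vowels present: e, i; each is a nucleus, giving 2 syllables.
V1 /e/ – V2 /i/: /wf/; trying suffixes from longest down, /f/ is the first permitted one, so coda /w/ | onset /f/.
Putting it together: bew.fid.
Syllable 2 is /fid/ with coda /d/, so it is closed.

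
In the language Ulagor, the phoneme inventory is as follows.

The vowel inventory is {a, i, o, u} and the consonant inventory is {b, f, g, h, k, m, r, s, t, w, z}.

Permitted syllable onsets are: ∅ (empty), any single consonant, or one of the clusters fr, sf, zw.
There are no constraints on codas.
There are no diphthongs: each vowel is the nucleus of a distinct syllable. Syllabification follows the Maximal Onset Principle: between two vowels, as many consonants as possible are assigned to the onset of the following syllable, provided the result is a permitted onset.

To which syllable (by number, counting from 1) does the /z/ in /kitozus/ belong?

3

Nuclei (vowels): i, o, u → 3 syllables.
Between /i/ (V1) and /o/ (V2): /t/ → onset of the next syllable (single consonants are always licit onsets).
Between /o/ (V2) and /u/ (V3): /z/ → onset of the next syllable (single consonants are always licit onsets).
Putting it together: ki.to.zus.
The /z/ is in the onset of syllable 3 (/zus/).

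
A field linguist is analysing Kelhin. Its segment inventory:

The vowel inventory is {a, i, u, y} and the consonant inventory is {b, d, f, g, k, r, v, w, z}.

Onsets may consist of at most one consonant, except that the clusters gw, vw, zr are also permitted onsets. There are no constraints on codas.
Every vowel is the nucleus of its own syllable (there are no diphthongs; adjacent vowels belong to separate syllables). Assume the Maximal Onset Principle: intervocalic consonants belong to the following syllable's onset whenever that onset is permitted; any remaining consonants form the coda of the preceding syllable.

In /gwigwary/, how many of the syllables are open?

3

Vowels present: i, a, y; each is a nucleus, giving 3 syllables.
/i…a/ gap (V1→V2): cluster /gw/ — /gw/ is itself a permitted onset, so the whole cluster goes right; preceding coda = ∅.
/a…y/ gap (V2→V3): /r/ → onset of the next syllable (single consonants are always licit onsets).
Result: gwi.gwa.ry.
Classifying each syllable: /gwi/ (open), /gwa/ (open), /ry/ (open).
Open syllables: 3.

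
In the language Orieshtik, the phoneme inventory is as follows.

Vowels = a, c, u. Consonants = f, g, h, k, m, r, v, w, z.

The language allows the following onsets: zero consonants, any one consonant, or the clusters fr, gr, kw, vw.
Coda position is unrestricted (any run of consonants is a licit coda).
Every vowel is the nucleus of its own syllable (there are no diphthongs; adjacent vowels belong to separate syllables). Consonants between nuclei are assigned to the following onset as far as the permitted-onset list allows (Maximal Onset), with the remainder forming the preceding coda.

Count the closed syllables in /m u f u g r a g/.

1

Nuclei (vowels): u, u, a → 3 syllables.
V1 /u/ – V2 /u/: /f/ is a single consonant, so it becomes the next onset.
V2 /u/ – V3 /a/: /gr/ is a licit onset in full, so it all attaches to the next syllable.
So the parse is mu.fu.grag.
Classifying each syllable: /mu/ (open), /fu/ (open), /grag/ (closed).
Closed syllables: 1.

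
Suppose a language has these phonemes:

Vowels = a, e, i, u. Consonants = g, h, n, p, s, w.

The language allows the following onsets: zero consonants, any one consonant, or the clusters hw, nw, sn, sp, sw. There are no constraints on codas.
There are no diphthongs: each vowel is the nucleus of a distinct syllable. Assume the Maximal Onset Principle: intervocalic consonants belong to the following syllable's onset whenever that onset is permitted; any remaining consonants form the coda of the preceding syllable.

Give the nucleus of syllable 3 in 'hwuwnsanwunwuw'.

Vowels present: u, a, u, u; each is a nucleus, giving 4 syllables.
The third nucleus (vowel 3 from the left) is /u/.

u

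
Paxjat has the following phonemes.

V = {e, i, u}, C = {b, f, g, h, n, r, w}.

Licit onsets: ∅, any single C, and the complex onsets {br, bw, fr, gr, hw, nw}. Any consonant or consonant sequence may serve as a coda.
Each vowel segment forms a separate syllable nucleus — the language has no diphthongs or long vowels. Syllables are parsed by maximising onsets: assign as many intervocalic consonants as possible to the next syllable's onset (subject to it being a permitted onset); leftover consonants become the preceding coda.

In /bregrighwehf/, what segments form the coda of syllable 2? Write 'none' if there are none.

Vowels present: e, i, e; each is a nucleus, giving 3 syllables.
σ1/σ2 boundary: /gr/ is a licit onset in full, so it all attaches to the next syllable.
σ2/σ3 boundary: /ghw/; trying suffixes from longest down, /hw/ is the first permitted one, so coda /g/ | onset /hw/.
Putting it together: bre.grig.hwehf.
Syllable 2 is /grig/: onset /gr/, nucleus /i/, coda /g/.

g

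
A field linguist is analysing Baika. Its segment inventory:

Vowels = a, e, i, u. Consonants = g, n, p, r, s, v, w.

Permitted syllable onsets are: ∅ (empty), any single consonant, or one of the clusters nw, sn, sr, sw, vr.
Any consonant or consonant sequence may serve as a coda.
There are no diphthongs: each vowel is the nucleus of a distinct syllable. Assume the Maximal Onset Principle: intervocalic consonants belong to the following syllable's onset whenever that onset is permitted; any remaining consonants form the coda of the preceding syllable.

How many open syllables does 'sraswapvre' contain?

2

The vowels are a, a, e — 3 nuclei, so 3 syllables.
/a…a/ gap (V1→V2): cluster /sw/ — /sw/ is itself a permitted onset, so the whole cluster goes right; preceding coda = ∅.
/a…e/ gap (V2→V3): /pvr/ — longest licit onset from the right is /vr/, leaving /p/ as coda.
Putting it together: sra.swap.vre.
Classifying each syllable: /sra/ (open), /swap/ (closed), /vre/ (open).
Open syllables: 2.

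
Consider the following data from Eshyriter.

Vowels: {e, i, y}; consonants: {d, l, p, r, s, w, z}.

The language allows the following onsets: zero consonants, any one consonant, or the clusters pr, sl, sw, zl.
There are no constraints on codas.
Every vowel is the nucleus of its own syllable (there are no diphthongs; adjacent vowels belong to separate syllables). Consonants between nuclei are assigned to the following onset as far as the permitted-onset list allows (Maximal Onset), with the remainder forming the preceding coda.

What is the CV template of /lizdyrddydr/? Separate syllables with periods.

Nuclei (vowels): i, y, y → 3 syllables.
/i…y/ gap (V1→V2): /zd/; trying suffixes from longest down, /d/ is the first permitted one, so coda /z/ | onset /d/.
/y…y/ gap (V2→V3): /rdd/ — longest licit onset from the right is /d/, leaving /rd/ as coda.
Result: liz.dyrd.dydr.
Mapping each syllable to C/V: /liz/ → CVC, /dyrd/ → CVCC, /dydr/ → CVCC.

CVC.CVCC.CVCC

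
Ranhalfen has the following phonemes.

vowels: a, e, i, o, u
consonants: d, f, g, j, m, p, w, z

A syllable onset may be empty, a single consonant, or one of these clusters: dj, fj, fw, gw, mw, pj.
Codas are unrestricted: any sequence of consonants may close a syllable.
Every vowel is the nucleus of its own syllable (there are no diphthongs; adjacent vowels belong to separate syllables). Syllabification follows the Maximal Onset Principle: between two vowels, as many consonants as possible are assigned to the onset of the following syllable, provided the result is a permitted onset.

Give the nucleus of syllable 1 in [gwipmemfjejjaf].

Vowels present: i, e, e, a; each is a nucleus, giving 4 syllables.
The first nucleus (vowel 1 from the left) is /i/.

i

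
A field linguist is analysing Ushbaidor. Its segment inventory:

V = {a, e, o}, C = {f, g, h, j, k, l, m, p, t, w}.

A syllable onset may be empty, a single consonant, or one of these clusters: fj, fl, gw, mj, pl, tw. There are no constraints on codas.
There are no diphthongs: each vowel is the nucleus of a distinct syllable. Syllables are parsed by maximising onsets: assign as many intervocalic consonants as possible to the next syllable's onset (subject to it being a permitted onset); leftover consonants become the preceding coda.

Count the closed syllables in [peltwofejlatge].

Nuclei (vowels): e, o, e, a, e → 5 syllables.
/e…o/ gap (V1→V2): /ltw/; trying suffixes from longest down, /tw/ is the first permitted one, so coda /l/ | onset /tw/.
/o…e/ gap (V2→V3): /f/ is a single consonant, so it becomes the next onset.
/e…a/ gap (V3→V4): /jl/; trying suffixes from longest down, /l/ is the first permitted one, so coda /j/ | onset /l/.
/a…e/ gap (V4→V5): /tg/ — longest licit onset from the right is /g/, leaving /t/ as coda.
So the parse is pel.two.fej.lat.ge.
Classifying each syllable: /pel/ (closed), /two/ (open), /fej/ (closed), /lat/ (closed), /ge/ (open).
Closed syllables: 3.

3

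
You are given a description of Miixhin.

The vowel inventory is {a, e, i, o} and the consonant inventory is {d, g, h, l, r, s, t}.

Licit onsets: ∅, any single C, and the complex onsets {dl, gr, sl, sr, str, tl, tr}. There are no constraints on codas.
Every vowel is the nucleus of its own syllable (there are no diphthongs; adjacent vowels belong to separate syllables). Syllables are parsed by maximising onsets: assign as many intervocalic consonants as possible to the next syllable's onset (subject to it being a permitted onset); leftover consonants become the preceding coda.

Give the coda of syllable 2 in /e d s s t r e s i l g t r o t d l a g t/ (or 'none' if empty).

The vowels are e, e, i, o, a — 5 nuclei, so 5 syllables.
V1 /e/ – V2 /e/: /dsstr/ — longest licit onset from the right is /str/, leaving /ds/ as coda.
V2 /e/ – V3 /i/: /s/ → onset of the next syllable (single consonants are always licit onsets).
V3 /i/ – V4 /o/: cluster /lgtr/ — the longest permitted-onset suffix is /tr/; onset = /tr/, preceding coda = /lg/.
V4 /o/ – V5 /a/: cluster /tdl/ — the longest permitted-onset suffix is /dl/; onset = /dl/, preceding coda = /t/.
Putting it together: eds.stre.silg.trot.dlagt.
Syllable 2 is /stre/: onset /str/, nucleus /e/, coda ∅.

none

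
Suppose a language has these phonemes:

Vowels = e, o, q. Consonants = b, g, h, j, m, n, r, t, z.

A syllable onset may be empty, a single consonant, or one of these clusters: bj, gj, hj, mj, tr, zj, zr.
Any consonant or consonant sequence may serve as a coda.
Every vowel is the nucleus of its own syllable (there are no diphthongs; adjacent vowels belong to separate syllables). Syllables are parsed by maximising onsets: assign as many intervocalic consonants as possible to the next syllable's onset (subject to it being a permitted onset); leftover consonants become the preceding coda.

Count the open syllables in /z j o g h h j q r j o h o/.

Nuclei (vowels): o, q, o, o → 4 syllables.
σ1/σ2 boundary: /ghhj/ — longest licit onset from the right is /hj/, leaving /gh/ as coda.
σ2/σ3 boundary: cluster /rj/ — the longest permitted-onset suffix is /j/; onset = /j/, preceding coda = /r/.
σ3/σ4 boundary: /h/ is a single consonant, so it becomes the next onset.
So the parse is zjogh.hjqr.jo.ho.
Classifying each syllable: /zjogh/ (closed), /hjqr/ (closed), /jo/ (open), /ho/ (open).
Open syllables: 2.

2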